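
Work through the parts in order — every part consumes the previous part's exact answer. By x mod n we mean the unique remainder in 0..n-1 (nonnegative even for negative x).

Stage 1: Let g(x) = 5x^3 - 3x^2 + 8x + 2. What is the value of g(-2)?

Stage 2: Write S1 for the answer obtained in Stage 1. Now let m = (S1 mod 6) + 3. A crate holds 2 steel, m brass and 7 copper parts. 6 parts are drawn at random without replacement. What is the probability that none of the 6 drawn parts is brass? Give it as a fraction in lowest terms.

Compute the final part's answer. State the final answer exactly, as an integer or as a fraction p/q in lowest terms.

1/11

Stage 1: 5*(-2)^3 - 3*(-2)^2 + 8*(-2)^1 + 2 = (-40) + (-12) + (-16) + (2) = -66; answer -66
Stage 2: S1 = -66; m = 3; total draws C(12,6) = 924; favorable C(9,6) = 84; P = 1/11; answer 1/11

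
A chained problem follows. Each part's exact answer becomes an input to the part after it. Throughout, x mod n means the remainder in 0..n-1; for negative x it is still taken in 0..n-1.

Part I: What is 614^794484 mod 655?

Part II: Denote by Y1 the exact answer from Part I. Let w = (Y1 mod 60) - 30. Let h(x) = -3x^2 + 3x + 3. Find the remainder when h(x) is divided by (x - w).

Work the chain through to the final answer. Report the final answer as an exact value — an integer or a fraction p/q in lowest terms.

-1947

Part I: squarings mod 655: 614^1=614, 614^2=371, 614^4=91, 614^8=421, 614^16=391, 614^32=266, 614^64=16, 614^128=256, 614^256=36, 614^512=641, 614^1024=196, 614^2048=426, 614^4096=41, 614^8192=371, 614^16384=91, 614^32768=421, 614^65536=391, 614^131072=266, 614^262144=16, 614^524288=256; 614^794484 = 614^4 * 614^16 * 614^32 * 614^64 * 614^256 * 614^512 * 614^1024 * 614^2048 * 614^4096 * 614^262144 * 614^524288 = 296 (mod 655); answer 296
Part II: Y1 = 296; w = 26; remainder = value at the root: -3*(26)^2 + 3*(26)^1 + 3 = (-2028) + (78) + (3) = -1947; answer -1947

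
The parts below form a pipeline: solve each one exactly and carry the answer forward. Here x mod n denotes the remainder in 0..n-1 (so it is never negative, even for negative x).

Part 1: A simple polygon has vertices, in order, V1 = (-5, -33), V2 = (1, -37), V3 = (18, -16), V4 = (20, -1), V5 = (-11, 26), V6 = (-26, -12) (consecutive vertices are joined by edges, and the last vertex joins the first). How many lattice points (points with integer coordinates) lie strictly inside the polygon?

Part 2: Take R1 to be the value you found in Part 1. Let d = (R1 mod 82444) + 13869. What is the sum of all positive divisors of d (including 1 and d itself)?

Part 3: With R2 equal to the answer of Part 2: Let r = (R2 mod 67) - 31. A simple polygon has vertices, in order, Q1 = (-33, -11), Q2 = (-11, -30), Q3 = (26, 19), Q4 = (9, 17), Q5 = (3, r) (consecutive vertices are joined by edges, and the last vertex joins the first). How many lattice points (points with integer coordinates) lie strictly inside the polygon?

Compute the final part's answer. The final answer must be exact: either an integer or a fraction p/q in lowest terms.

Part 1: cross terms: (-5*-37 - 1*-33)=218, (1*-16 - 18*-37)=650, (18*-1 - 20*-16)=302, (20*26 - -11*-1)=509, (-11*-12 - -26*26)=808, (-26*-33 - -5*-12)=798; twice the area = |3285| = 3285; area = 3285/2; boundary points = 2 + 1 + 1 + 1 + 1 + 21 = 27; strictly interior points = area - boundary/2 + 1 = 1630; answer 1630
Part 2: R1 = 1630; d = 15499; 15499 = 11 * 1409; sigma = (1 + 11) * (1 + 1409) = 12 * 1410 = 16920; answer 16920
Part 3: R2 = 16920; r = 5; cross terms: (-33*-30 - -11*-11)=869, (-11*19 - 26*-30)=571, (26*17 - 9*19)=271, (9*5 - 3*17)=-6, (3*-11 - -33*5)=132; twice the area = |1837| = 1837; area = 1837/2; boundary points = 1 + 1 + 1 + 6 + 4 = 13; strictly interior points = area - boundary/2 + 1 = 913; answer 913

913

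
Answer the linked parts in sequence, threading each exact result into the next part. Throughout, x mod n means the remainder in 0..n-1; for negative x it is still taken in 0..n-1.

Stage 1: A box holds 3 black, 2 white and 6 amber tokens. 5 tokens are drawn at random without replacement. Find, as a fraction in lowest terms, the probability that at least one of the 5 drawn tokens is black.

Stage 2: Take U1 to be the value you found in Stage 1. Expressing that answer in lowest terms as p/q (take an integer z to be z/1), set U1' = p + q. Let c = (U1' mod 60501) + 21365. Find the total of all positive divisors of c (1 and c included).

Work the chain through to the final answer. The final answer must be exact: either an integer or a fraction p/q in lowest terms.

Stage 1: total draws C(11,5) = 462; complement C(8,5) = 56; favorable 462 - 56 = 406; P = 29/33; answer 29/33
Stage 2: U1 = 29/33; threaded value p + q = 62; c = 21427; 21427 = 7 * 3061; sigma = (1 + 7) * (1 + 3061) = 8 * 3062 = 24496; answer 24496

24496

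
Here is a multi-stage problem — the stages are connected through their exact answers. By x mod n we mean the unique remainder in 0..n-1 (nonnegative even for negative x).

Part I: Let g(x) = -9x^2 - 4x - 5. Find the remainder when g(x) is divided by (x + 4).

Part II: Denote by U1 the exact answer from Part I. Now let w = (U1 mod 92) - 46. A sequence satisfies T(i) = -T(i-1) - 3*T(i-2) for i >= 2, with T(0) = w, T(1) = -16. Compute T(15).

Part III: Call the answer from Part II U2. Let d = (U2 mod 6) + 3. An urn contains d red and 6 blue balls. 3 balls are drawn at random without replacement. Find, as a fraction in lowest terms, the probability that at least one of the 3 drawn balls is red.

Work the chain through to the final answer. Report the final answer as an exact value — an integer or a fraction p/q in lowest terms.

Part I: remainder = value at the root: -9*(-4)^2 - 4*(-4)^1 - 5 = (-144) + (16) + (-5) = -133; answer -133
Part II: U1 = -133; w = 5; T(2) = -1*(-16) - 3*(5) = 1; iterating: T(2)=1, T(3)=47, T(4)=-50, T(5)=-91, T(6)=241, T(7)=32, T(8)=-755, T(9)=659, T(10)=1606, T(11)=-3583, T(12)=-1235, T(13)=11984, T(14)=-8279, T(15)=-27673; answer -27673
Part III: U2 = -27673; d = 8; total draws C(14,3) = 364; complement C(6,3) = 20; favorable 364 - 20 = 344; P = 86/91; answer 86/91

86/91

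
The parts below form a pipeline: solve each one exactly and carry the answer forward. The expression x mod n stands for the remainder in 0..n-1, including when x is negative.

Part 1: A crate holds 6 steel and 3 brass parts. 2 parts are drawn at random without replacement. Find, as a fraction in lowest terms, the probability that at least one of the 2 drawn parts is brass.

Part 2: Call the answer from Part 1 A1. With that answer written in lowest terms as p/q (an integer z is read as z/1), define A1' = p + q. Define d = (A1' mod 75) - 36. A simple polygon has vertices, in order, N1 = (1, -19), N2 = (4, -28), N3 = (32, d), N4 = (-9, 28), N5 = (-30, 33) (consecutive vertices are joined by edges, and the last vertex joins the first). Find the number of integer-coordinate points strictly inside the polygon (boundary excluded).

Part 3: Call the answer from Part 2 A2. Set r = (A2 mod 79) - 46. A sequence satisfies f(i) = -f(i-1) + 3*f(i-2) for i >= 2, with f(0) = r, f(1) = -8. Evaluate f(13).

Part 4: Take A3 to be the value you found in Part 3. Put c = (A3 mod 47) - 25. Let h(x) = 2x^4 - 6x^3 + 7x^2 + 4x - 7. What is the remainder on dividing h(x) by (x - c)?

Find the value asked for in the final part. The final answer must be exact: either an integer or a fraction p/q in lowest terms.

Part 1: total draws C(9,2) = 36; complement C(6,2) = 15; favorable 36 - 15 = 21; P = 7/12; answer 7/12
Part 2: A1 = 7/12; threaded value p + q = 19; d = -17; cross terms: (1*-28 - 4*-19)=48, (4*-17 - 32*-28)=828, (32*28 - -9*-17)=743, (-9*33 - -30*28)=543, (-30*-19 - 1*33)=537; twice the area = |2699| = 2699; area = 2699/2; boundary points = 3 + 1 + 1 + 1 + 1 = 7; strictly interior points = area - boundary/2 + 1 = 1347; answer 1347
Part 3: A2 = 1347; r = -42; f(2) = -1*(-8) + 3*(-42) = -118; iterating: f(2)=-118, f(3)=94, f(4)=-448, f(5)=730, f(6)=-2074, f(7)=4264, f(8)=-10486, f(9)=23278, f(10)=-54736, f(11)=124570, f(12)=-288778, f(13)=662488; answer 662488
Part 4: A3 = 662488; c = -2; remainder = value at the root: 2*(-2)^4 - 6*(-2)^3 + 7*(-2)^2 + 4*(-2)^1 - 7 = (32) + (48) + (28) + (-8) + (-7) = 93; answer 93

93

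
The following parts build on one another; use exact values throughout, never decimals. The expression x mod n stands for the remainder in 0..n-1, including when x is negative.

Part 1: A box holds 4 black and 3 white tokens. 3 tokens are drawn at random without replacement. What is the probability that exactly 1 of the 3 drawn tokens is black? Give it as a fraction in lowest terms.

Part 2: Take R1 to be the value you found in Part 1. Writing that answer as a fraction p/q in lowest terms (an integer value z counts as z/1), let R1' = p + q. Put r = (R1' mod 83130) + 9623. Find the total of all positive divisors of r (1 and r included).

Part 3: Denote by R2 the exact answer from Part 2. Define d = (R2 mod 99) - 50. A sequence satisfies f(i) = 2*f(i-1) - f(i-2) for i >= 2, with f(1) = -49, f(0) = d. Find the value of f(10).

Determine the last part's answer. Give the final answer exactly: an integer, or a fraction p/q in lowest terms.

Part 1: total draws C(7,3) = 35; favorable C(4,1)*C(3,2) = 12; P = 12/35; answer 12/35
Part 2: R1 = 12/35; threaded value p + q = 47; r = 9670; 9670 = 2 * 5 * 967; sigma = (1 + 2) * (1 + 5) * (1 + 967) = 3 * 6 * 968 = 17424; answer 17424
Part 3: R2 = 17424; d = -50; f(2) = 2*(-49) - 1*(-50) = -48; iterating: f(2)=-48, f(3)=-47, f(4)=-46, f(5)=-45, f(6)=-44, f(7)=-43, f(8)=-42, f(9)=-41, f(10)=-40; answer -40

-40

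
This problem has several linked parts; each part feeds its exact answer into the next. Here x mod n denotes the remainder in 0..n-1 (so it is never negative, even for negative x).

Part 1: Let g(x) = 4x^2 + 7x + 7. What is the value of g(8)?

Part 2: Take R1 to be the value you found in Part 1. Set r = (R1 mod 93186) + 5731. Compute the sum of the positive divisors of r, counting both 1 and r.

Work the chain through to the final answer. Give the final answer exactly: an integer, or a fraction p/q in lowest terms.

12369

Part 1: 4*(8)^2 + 7*(8)^1 + 7 = (256) + (56) + (7) = 319; answer 319
Part 2: R1 = 319; r = 6050; 6050 = 2 * 5^2 * 11^2; sigma = (1 + 2) * (1 + 5 + 25) * (1 + 11 + 121) = 3 * 31 * 133 = 12369; answer 12369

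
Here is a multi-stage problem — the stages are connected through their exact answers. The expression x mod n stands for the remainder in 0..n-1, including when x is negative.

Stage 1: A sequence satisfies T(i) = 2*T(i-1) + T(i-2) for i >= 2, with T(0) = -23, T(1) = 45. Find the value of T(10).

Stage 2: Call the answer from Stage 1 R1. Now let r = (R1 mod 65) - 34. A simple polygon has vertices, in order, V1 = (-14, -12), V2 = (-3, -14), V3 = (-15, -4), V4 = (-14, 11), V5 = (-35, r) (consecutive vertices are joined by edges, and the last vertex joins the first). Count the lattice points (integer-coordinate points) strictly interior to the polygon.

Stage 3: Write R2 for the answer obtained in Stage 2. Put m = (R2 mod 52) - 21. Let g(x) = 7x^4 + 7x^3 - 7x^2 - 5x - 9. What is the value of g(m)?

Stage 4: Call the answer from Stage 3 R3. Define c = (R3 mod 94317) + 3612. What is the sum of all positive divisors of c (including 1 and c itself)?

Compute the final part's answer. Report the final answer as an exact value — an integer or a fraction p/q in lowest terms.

Stage 1: T(2) = 2*(45) + 1*(-23) = 67; iterating: T(2)=67, T(3)=179, T(4)=425, T(5)=1029, T(6)=2483, T(7)=5995, T(8)=14473, T(9)=34941, T(10)=84355; answer 84355
Stage 2: R1 = 84355; r = 16; cross terms: (-14*-14 - -3*-12)=160, (-3*-4 - -15*-14)=-198, (-15*11 - -14*-4)=-221, (-14*16 - -35*11)=161, (-35*-12 - -14*16)=644; twice the area = |546| = 546; area = 273; boundary points = 1 + 2 + 1 + 1 + 7 = 12; strictly interior points = area - boundary/2 + 1 = 268; answer 268
Stage 3: R2 = 268; m = -13; 7*(-13)^4 + 7*(-13)^3 - 7*(-13)^2 - 5*(-13)^1 - 9 = (199927) + (-15379) + (-1183) + (65) + (-9) = 183421; answer 183421
Stage 4: R3 = 183421; c = 92716; 92716 = 2^2 * 13 * 1783; sigma = (1 + 2 + 4) * (1 + 13) * (1 + 1783) = 7 * 14 * 1784 = 174832; answer 174832

174832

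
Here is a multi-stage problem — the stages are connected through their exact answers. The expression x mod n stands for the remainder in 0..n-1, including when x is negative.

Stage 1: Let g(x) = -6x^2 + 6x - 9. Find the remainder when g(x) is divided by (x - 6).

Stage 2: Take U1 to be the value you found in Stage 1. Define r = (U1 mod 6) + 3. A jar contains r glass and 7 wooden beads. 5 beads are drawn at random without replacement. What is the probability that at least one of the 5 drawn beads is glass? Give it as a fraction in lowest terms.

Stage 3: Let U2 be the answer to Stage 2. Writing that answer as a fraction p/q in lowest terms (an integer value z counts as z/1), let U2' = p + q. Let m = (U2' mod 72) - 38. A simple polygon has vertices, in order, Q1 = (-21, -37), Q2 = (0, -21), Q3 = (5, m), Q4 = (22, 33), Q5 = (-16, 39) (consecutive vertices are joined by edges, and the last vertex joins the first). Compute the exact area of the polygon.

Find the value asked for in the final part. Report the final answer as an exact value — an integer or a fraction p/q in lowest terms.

1523

Stage 1: remainder = value at the root: -6*(6)^2 + 6*(6)^1 - 9 = (-216) + (36) + (-9) = -189; answer -189
Stage 2: U1 = -189; r = 6; total draws C(13,5) = 1287; complement C(7,5) = 21; favorable 1287 - 21 = 1266; P = 422/429; answer 422/429
Stage 3: U2 = 422/429; threaded value p + q = 851; m = 21; cross terms: (-21*-21 - 0*-37)=441, (0*21 - 5*-21)=105, (5*33 - 22*21)=-297, (22*39 - -16*33)=1386, (-16*-37 - -21*39)=1411; twice the area = |3046| = 3046; area = 1523; answer 1523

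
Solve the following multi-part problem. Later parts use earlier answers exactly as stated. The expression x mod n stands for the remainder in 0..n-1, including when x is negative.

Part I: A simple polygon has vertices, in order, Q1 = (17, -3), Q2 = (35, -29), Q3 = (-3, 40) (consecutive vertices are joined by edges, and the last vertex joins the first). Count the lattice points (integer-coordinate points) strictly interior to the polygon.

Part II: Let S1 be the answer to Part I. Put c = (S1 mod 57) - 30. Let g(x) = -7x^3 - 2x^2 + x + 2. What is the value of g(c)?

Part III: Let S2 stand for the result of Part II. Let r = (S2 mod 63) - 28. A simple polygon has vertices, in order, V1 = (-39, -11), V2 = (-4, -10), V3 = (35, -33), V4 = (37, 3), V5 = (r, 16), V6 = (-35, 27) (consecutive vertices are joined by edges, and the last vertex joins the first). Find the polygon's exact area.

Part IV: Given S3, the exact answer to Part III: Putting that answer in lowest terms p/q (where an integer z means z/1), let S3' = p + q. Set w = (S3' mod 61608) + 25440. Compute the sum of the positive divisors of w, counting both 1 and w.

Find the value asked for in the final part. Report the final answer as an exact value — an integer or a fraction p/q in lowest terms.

Part I: cross terms: (17*-29 - 35*-3)=-388, (35*40 - -3*-29)=1313, (-3*-3 - 17*40)=-671; twice the area = |254| = 254; area = 127; boundary points = 2 + 1 + 1 = 4; strictly interior points = area - boundary/2 + 1 = 126; answer 126
Part II: S1 = 126; c = -18; -7*(-18)^3 - 2*(-18)^2 + 1*(-18)^1 + 2 = (40824) + (-648) + (-18) + (2) = 40160; answer 40160
Part III: S2 = 40160; r = 1; cross terms: (-39*-10 - -4*-11)=346, (-4*-33 - 35*-10)=482, (35*3 - 37*-33)=1326, (37*16 - 1*3)=589, (1*27 - -35*16)=587, (-35*-11 - -39*27)=1438; twice the area = |4768| = 4768; area = 2384; answer 2384
Part IV: S3 = 2384; threaded value p + q = 2385; w = 27825; 27825 = 3 * 5^2 * 7 * 53; sigma = (1 + 3) * (1 + 5 + 25) * (1 + 7) * (1 + 53) = 4 * 31 * 8 * 54 = 53568; answer 53568

53568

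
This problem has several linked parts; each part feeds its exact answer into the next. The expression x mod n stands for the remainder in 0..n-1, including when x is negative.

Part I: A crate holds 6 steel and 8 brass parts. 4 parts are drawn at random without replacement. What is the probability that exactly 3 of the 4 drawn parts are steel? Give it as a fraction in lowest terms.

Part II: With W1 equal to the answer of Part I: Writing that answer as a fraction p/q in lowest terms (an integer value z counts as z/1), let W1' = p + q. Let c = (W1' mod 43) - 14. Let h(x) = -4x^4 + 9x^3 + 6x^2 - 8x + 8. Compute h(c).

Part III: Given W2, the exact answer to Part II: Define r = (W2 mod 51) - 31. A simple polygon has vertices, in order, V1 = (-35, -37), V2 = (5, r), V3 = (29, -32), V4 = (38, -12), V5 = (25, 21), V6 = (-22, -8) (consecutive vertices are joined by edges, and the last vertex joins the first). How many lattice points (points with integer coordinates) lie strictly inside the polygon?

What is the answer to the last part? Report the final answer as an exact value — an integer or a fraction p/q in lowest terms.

2126

Part I: total draws C(14,4) = 1001; favorable C(6,3)*C(8,1) = 160; P = 160/1001; answer 160/1001
Part II: W1 = 160/1001; threaded value p + q = 1161; c = -14; -4*(-14)^4 + 9*(-14)^3 + 6*(-14)^2 - 8*(-14)^1 + 8 = (-153664) + (-24696) + (1176) + (112) + (8) = -177064; answer -177064
Part III: W2 = -177064; r = -23; cross terms: (-35*-23 - 5*-37)=990, (5*-32 - 29*-23)=507, (29*-12 - 38*-32)=868, (38*21 - 25*-12)=1098, (25*-8 - -22*21)=262, (-22*-37 - -35*-8)=534; twice the area = |4259| = 4259; area = 4259/2; boundary points = 2 + 3 + 1 + 1 + 1 + 1 = 9; strictly interior points = area - boundary/2 + 1 = 2126; answer 2126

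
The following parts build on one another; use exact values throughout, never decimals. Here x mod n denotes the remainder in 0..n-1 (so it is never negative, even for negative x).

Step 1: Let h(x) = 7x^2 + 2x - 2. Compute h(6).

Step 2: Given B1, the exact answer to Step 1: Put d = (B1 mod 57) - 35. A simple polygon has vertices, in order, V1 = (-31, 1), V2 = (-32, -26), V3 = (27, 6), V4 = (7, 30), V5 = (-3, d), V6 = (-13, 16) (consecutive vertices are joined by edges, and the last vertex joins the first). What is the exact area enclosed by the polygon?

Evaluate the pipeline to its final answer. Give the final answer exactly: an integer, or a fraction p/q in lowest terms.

Step 1: 7*(6)^2 + 2*(6)^1 - 2 = (252) + (12) + (-2) = 262; answer 262
Step 2: B1 = 262; d = -1; cross terms: (-31*-26 - -32*1)=838, (-32*6 - 27*-26)=510, (27*30 - 7*6)=768, (7*-1 - -3*30)=83, (-3*16 - -13*-1)=-61, (-13*1 - -31*16)=483; twice the area = |2621| = 2621; area = 2621/2; answer 2621/2

2621/2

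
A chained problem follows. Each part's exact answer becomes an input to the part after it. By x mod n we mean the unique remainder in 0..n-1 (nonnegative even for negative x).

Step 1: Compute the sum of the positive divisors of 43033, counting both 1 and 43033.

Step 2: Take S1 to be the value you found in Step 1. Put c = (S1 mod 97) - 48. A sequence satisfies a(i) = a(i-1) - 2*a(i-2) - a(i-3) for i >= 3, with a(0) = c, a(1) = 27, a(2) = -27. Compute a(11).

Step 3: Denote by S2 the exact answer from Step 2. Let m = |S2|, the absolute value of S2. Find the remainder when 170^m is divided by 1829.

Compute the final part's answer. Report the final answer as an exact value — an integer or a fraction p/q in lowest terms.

Step 1: 43033 = 23 * 1871; sigma = (1 + 23) * (1 + 1871) = 24 * 1872 = 44928; answer 44928
Step 2: S1 = 44928; c = -31; a(3) = 1*(-27) - 2*(27) - 1*(-31) = -50; iterating: a(3)=-50, a(4)=-23, a(5)=104, a(6)=200, a(7)=15, a(8)=-489, a(9)=-719, a(10)=244, a(11)=2171; answer 2171
Step 3: S2 = 2171; m = 2171; squarings mod 1829: 170^1=170, 170^2=1465, 170^4=808, 170^8=1740, 170^16=605, 170^32=225, 170^64=1242, 170^128=717, 170^256=140, 170^512=1310, 170^1024=498, 170^2048=1089; 170^2171 = 170^1 * 170^2 * 170^8 * 170^16 * 170^32 * 170^64 * 170^2048 = 790 (mod 1829); answer 790

790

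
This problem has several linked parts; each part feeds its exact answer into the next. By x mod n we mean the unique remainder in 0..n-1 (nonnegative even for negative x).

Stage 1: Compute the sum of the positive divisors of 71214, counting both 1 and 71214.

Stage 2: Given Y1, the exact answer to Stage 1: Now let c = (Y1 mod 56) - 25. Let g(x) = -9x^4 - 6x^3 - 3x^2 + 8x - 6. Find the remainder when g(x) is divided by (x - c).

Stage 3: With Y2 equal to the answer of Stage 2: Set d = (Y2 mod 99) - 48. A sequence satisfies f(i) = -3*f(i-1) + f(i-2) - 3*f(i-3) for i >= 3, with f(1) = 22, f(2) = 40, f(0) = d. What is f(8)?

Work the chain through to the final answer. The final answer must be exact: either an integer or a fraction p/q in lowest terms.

58234

Stage 1: 71214 = 2 * 3 * 11 * 13 * 83; sigma = (1 + 2) * (1 + 3) * (1 + 11) * (1 + 13) * (1 + 83) = 3 * 4 * 12 * 14 * 84 = 169344; answer 169344
Stage 2: Y1 = 169344; c = -25; remainder = value at the root: -9*(-25)^4 - 6*(-25)^3 - 3*(-25)^2 + 8*(-25)^1 - 6 = (-3515625) + (93750) + (-1875) + (-200) + (-6) = -3423956; answer -3423956
Stage 3: Y2 = -3423956; d = 10; f(3) = -3*(40) + 1*(22) - 3*(10) = -128; iterating: f(3)=-128, f(4)=358, f(5)=-1322, f(6)=4708, f(7)=-16520, f(8)=58234; answer 58234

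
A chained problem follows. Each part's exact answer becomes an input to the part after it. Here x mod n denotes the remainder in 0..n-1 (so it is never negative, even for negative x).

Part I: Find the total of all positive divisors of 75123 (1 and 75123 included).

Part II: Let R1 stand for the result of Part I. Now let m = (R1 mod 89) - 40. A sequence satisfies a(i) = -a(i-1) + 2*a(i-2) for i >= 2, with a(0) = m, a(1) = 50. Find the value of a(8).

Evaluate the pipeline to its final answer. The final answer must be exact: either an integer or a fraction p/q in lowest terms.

Part I: 75123 = 3^2 * 17 * 491; sigma = (1 + 3 + 9) * (1 + 17) * (1 + 491) = 13 * 18 * 492 = 115128; answer 115128
Part II: R1 = 115128; m = 11; a(2) = -1*(50) + 2*(11) = -28; iterating: a(2)=-28, a(3)=128, a(4)=-184, a(5)=440, a(6)=-808, a(7)=1688, a(8)=-3304; answer -3304

-3304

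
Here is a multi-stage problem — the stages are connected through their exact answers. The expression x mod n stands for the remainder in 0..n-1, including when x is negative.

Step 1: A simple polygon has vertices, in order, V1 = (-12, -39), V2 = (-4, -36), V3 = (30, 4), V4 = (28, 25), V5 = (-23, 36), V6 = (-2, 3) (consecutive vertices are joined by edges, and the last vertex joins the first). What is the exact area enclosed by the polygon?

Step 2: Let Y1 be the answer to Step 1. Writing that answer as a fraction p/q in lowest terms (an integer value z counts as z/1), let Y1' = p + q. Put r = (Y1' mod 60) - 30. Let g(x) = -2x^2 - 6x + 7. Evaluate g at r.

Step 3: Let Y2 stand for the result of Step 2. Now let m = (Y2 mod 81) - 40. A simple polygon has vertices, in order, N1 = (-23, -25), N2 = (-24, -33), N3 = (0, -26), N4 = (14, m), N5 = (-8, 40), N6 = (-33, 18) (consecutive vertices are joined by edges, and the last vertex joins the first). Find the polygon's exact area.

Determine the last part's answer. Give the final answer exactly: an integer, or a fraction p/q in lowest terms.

2185

Step 1: cross terms: (-12*-36 - -4*-39)=276, (-4*4 - 30*-36)=1064, (30*25 - 28*4)=638, (28*36 - -23*25)=1583, (-23*3 - -2*36)=3, (-2*-39 - -12*3)=114; twice the area = |3678| = 3678; area = 1839; answer 1839
Step 2: Y1 = 1839; threaded value p + q = 1840; r = 10; -2*(10)^2 - 6*(10)^1 + 7 = (-200) + (-60) + (7) = -253; answer -253
Step 3: Y2 = -253; m = 31; cross terms: (-23*-33 - -24*-25)=159, (-24*-26 - 0*-33)=624, (0*31 - 14*-26)=364, (14*40 - -8*31)=808, (-8*18 - -33*40)=1176, (-33*-25 - -23*18)=1239; twice the area = |4370| = 4370; area = 2185; answer 2185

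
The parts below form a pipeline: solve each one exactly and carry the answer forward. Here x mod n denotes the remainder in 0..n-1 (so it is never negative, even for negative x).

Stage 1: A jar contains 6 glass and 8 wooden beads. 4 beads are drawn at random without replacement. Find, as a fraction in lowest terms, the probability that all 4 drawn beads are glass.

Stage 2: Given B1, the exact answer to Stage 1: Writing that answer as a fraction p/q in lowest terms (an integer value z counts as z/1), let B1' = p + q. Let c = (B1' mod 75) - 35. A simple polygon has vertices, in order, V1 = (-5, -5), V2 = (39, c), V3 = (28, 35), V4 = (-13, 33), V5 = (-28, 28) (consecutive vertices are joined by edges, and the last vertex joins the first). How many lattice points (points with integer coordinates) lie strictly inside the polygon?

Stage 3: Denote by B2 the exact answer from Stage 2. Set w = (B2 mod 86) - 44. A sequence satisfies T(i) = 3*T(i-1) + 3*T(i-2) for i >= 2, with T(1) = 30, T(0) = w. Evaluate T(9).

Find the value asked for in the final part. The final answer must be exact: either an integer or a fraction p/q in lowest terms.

1562490

Stage 1: total draws C(14,4) = 1001; favorable C(6,4) = 15; P = 15/1001; answer 15/1001
Stage 2: B1 = 15/1001; threaded value p + q = 1016; c = 6; cross terms: (-5*6 - 39*-5)=165, (39*35 - 28*6)=1197, (28*33 - -13*35)=1379, (-13*28 - -28*33)=560, (-28*-5 - -5*28)=280; twice the area = |3581| = 3581; area = 3581/2; boundary points = 11 + 1 + 1 + 5 + 1 = 19; strictly interior points = area - boundary/2 + 1 = 1782; answer 1782
Stage 3: B2 = 1782; w = 18; T(2) = 3*(30) + 3*(18) = 144; iterating: T(2)=144, T(3)=522, T(4)=1998, T(5)=7560, T(6)=28674, T(7)=108702, T(8)=412128, T(9)=1562490; answer 1562490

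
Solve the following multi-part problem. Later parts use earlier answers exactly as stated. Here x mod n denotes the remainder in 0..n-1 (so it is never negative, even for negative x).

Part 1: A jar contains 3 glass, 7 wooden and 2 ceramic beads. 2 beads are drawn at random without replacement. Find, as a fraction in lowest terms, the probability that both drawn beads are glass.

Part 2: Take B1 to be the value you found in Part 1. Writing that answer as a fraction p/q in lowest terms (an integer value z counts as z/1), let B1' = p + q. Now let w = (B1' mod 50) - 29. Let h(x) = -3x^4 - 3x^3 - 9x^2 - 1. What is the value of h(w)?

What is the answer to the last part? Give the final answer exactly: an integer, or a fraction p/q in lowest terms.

Part 1: total draws C(12,2) = 66; favorable C(3,2) = 3; P = 1/22; answer 1/22
Part 2: B1 = 1/22; threaded value p + q = 23; w = -6; -3*(-6)^4 - 3*(-6)^3 - 9*(-6)^2 - 1 = (-3888) + (648) + (-324) + (-1) = -3565; answer -3565

-3565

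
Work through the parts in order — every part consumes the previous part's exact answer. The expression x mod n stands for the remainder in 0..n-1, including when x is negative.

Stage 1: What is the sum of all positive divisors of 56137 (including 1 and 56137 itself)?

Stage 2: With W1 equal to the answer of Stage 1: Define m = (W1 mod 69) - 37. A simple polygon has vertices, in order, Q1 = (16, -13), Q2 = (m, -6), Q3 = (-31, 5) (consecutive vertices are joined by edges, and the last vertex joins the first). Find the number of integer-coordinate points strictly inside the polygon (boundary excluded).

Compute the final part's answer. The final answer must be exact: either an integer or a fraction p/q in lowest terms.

182

Stage 1: 56137 = 73 * 769; sigma = (1 + 73) * (1 + 769) = 74 * 770 = 56980; answer 56980
Stage 2: W1 = 56980; m = 18; cross terms: (16*-6 - 18*-13)=138, (18*5 - -31*-6)=-96, (-31*-13 - 16*5)=323; twice the area = |365| = 365; area = 365/2; boundary points = 1 + 1 + 1 = 3; strictly interior points = area - boundary/2 + 1 = 182; answer 182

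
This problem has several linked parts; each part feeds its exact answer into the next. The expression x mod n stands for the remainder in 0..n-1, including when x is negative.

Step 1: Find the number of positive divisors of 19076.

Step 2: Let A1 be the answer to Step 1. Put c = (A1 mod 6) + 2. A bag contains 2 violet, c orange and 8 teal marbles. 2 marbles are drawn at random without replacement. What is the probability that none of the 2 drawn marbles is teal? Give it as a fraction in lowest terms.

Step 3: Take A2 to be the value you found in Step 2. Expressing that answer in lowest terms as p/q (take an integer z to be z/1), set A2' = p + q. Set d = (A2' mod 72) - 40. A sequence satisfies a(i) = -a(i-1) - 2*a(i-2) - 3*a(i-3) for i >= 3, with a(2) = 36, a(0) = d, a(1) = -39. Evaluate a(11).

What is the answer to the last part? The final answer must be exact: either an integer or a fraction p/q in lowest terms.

3879

Step 1: 19076 = 2^2 * 19 * 251; number of divisors = (2+1) * (1+1) * (1+1) = 12; answer 12
Step 2: A1 = 12; c = 2; total draws C(12,2) = 66; favorable C(4,2) = 6; P = 1/11; answer 1/11
Step 3: A2 = 1/11; threaded value p + q = 12; d = -28; a(3) = -1*(36) - 2*(-39) - 3*(-28) = 126; iterating: a(3)=126, a(4)=-81, a(5)=-279, a(6)=63, a(7)=738, a(8)=-27, a(9)=-1638, a(10)=-522, a(11)=3879; answer 3879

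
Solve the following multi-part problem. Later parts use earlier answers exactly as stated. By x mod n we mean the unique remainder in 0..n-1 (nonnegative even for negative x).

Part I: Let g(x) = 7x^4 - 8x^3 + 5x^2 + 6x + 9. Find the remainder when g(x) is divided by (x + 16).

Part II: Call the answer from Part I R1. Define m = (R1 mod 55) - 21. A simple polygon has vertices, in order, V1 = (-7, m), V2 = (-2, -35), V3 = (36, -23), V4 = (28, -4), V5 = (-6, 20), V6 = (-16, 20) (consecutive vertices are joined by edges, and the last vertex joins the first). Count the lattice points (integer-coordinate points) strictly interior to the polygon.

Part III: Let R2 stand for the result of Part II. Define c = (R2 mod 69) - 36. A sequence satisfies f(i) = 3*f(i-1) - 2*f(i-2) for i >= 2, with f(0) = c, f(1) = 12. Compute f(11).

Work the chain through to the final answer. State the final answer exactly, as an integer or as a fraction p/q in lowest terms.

Part I: remainder = value at the root: 7*(-16)^4 - 8*(-16)^3 + 5*(-16)^2 + 6*(-16)^1 + 9 = (458752) + (32768) + (1280) + (-96) + (9) = 492713; answer 492713
Part II: R1 = 492713; m = 2; cross terms: (-7*-35 - -2*2)=249, (-2*-23 - 36*-35)=1306, (36*-4 - 28*-23)=500, (28*20 - -6*-4)=536, (-6*20 - -16*20)=200, (-16*2 - -7*20)=108; twice the area = |2899| = 2899; area = 2899/2; boundary points = 1 + 2 + 1 + 2 + 10 + 9 = 25; strictly interior points = area - boundary/2 + 1 = 1438; answer 1438
Part III: R2 = 1438; c = 22; f(2) = 3*(12) - 2*(22) = -8; iterating: f(2)=-8, f(3)=-48, f(4)=-128, f(5)=-288, f(6)=-608, f(7)=-1248, f(8)=-2528, f(9)=-5088, f(10)=-10208, f(11)=-20448; answer -20448

-20448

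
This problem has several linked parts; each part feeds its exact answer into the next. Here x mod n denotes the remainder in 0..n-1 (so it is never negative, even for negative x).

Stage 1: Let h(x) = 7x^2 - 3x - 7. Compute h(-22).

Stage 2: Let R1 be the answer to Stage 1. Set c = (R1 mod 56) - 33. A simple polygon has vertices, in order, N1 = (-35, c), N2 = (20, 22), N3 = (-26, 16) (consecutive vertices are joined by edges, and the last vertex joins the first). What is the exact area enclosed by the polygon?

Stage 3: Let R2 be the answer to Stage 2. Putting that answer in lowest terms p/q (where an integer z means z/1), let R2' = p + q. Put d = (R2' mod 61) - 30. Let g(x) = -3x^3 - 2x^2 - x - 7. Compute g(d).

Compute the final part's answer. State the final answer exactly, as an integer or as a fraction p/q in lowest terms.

1409

Stage 1: 7*(-22)^2 - 3*(-22)^1 - 7 = (3388) + (66) + (-7) = 3447; answer 3447
Stage 2: R1 = 3447; c = -2; cross terms: (-35*22 - 20*-2)=-730, (20*16 - -26*22)=892, (-26*-2 - -35*16)=612; twice the area = |774| = 774; area = 387; answer 387
Stage 3: R2 = 387; threaded value p + q = 388; d = -8; -3*(-8)^3 - 2*(-8)^2 - 1*(-8)^1 - 7 = (1536) + (-128) + (8) + (-7) = 1409; answer 1409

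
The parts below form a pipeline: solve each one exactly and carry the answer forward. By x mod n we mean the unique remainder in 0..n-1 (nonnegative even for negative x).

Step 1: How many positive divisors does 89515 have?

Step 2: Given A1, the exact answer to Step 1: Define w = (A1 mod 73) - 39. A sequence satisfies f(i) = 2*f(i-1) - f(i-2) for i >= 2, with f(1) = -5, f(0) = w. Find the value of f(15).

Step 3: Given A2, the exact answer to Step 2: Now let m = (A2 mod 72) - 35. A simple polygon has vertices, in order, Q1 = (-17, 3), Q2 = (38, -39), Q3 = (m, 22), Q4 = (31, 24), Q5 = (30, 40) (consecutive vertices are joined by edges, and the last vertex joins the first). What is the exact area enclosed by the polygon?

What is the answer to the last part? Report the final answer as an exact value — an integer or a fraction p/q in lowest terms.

Step 1: 89515 = 5 * 17903; number of divisors = (1+1) * (1+1) = 4; answer 4
Step 2: A1 = 4; w = -35; f(2) = 2*(-5) - 1*(-35) = 25; iterating: f(2)=25, f(3)=55, f(4)=85, f(5)=115, f(6)=145, f(7)=175, f(8)=205, f(9)=235, f(10)=265, f(11)=295, f(12)=325, f(13)=355, f(14)=385, f(15)=415; answer 415
Step 3: A2 = 415; m = 20; cross terms: (-17*-39 - 38*3)=549, (38*22 - 20*-39)=1616, (20*24 - 31*22)=-202, (31*40 - 30*24)=520, (30*3 - -17*40)=770; twice the area = |3253| = 3253; area = 3253/2; answer 3253/2

3253/2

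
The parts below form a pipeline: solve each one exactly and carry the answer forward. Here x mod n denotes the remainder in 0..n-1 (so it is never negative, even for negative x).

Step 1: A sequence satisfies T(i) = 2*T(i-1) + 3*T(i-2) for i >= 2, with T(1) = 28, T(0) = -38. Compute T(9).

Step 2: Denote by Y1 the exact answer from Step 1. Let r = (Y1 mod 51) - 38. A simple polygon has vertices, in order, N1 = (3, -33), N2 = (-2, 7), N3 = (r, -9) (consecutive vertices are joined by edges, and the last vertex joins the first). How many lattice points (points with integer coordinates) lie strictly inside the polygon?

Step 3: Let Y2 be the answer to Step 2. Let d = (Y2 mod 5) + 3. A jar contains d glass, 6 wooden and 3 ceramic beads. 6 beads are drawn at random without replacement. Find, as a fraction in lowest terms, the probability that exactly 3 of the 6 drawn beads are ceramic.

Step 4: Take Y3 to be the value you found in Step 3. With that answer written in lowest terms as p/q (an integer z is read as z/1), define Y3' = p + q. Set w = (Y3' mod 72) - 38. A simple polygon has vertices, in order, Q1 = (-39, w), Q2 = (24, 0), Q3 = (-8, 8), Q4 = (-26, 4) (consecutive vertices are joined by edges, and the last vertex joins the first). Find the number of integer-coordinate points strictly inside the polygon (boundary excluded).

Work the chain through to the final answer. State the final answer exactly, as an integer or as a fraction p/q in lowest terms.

604

Step 1: T(2) = 2*(28) + 3*(-38) = -58; iterating: T(2)=-58, T(3)=-32, T(4)=-238, T(5)=-572, T(6)=-1858, T(7)=-5432, T(8)=-16438, T(9)=-49172; answer -49172
Step 2: Y1 = -49172; r = 5; cross terms: (3*7 - -2*-33)=-45, (-2*-9 - 5*7)=-17, (5*-33 - 3*-9)=-138; twice the area = |-200| = 200; area = 100; boundary points = 5 + 1 + 2 = 8; strictly interior points = area - boundary/2 + 1 = 97; answer 97
Step 3: Y2 = 97; d = 5; total draws C(14,6) = 3003; favorable C(3,3)*C(11,3) = 165; P = 5/91; answer 5/91
Step 4: Y3 = 5/91; threaded value p + q = 96; w = -14; cross terms: (-39*0 - 24*-14)=336, (24*8 - -8*0)=192, (-8*4 - -26*8)=176, (-26*-14 - -39*4)=520; twice the area = |1224| = 1224; area = 612; boundary points = 7 + 8 + 2 + 1 = 18; strictly interior points = area - boundary/2 + 1 = 604; answer 604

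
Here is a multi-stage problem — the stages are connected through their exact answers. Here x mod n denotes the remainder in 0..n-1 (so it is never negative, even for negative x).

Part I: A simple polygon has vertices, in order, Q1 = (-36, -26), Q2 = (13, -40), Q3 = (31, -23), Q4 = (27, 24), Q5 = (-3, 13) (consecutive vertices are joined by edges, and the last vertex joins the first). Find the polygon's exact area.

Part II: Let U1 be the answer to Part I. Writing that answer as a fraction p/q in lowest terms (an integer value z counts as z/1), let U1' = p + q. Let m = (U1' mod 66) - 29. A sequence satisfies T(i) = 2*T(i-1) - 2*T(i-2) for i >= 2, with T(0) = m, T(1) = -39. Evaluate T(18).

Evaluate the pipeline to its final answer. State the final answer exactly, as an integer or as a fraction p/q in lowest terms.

-25088

Part I: cross terms: (-36*-40 - 13*-26)=1778, (13*-23 - 31*-40)=941, (31*24 - 27*-23)=1365, (27*13 - -3*24)=423, (-3*-26 - -36*13)=546; twice the area = |5053| = 5053; area = 5053/2; answer 5053/2
Part II: U1 = 5053/2; threaded value p + q = 5055; m = 10; T(2) = 2*(-39) - 2*(10) = -98; iterating: T(2)=-98, T(3)=-118, T(4)=-40, T(5)=156, T(6)=392, T(7)=472, T(8)=160, T(9)=-624, T(10)=-1568, T(11)=-1888, T(12)=-640, T(13)=2496, T(14)=6272, T(15)=7552, T(16)=2560, T(17)=-9984, T(18)=-25088; answer -25088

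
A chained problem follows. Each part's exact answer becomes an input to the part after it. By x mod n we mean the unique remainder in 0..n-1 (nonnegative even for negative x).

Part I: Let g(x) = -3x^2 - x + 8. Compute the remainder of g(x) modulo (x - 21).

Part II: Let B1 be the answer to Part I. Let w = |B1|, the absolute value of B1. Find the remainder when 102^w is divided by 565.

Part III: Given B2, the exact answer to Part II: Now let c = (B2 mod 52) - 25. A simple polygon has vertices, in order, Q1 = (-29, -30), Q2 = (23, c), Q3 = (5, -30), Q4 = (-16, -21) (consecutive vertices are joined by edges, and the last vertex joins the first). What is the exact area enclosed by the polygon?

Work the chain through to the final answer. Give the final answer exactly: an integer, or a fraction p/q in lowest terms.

Part I: remainder = value at the root: -3*(21)^2 - 1*(21)^1 + 8 = (-1323) + (-21) + (8) = -1336; answer -1336
Part II: B1 = -1336; w = 1336; squarings mod 565: 102^1=102, 102^2=234, 102^4=516, 102^8=141, 102^16=106, 102^32=501, 102^64=141, 102^128=106, 102^256=501, 102^512=141, 102^1024=106; 102^1336 = 102^8 * 102^16 * 102^32 * 102^256 * 102^1024 = 561 (mod 565); answer 561
Part III: B2 = 561; c = 16; cross terms: (-29*16 - 23*-30)=226, (23*-30 - 5*16)=-770, (5*-21 - -16*-30)=-585, (-16*-30 - -29*-21)=-129; twice the area = |-1258| = 1258; area = 629; answer 629

629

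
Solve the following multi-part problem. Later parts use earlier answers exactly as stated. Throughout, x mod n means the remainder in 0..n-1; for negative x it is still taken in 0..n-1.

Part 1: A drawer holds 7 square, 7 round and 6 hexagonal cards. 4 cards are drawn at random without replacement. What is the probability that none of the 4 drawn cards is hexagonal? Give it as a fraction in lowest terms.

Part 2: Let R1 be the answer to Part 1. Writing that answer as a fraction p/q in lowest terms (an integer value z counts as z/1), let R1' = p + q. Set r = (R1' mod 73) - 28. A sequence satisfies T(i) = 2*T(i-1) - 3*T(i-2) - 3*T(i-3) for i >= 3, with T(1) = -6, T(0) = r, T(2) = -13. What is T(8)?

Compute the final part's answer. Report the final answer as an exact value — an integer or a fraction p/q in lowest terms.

-3208

Part 1: total draws C(20,4) = 4845; favorable C(14,4) = 1001; P = 1001/4845; answer 1001/4845
Part 2: R1 = 1001/4845; threaded value p + q = 5846; r = -22; T(3) = 2*(-13) - 3*(-6) - 3*(-22) = 58; iterating: T(3)=58, T(4)=173, T(5)=211, T(6)=-271, T(7)=-1694, T(8)=-3208; answer -3208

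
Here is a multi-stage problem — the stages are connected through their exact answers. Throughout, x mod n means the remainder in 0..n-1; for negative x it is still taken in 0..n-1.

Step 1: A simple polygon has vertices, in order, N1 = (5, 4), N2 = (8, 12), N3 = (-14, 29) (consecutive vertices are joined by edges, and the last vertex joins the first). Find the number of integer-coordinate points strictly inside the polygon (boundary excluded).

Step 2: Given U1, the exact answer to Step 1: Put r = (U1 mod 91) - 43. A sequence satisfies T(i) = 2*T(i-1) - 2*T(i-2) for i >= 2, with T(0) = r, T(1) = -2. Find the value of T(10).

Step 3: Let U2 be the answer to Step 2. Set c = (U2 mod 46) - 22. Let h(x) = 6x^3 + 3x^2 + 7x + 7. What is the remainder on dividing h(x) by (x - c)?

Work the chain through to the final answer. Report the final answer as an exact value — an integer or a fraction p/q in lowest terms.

-10013

Step 1: cross terms: (5*12 - 8*4)=28, (8*29 - -14*12)=400, (-14*4 - 5*29)=-201; twice the area = |227| = 227; area = 227/2; boundary points = 1 + 1 + 1 = 3; strictly interior points = area - boundary/2 + 1 = 113; answer 113
Step 2: U1 = 113; r = -21; T(2) = 2*(-2) - 2*(-21) = 38; iterating: T(2)=38, T(3)=80, T(4)=84, T(5)=8, T(6)=-152, T(7)=-320, T(8)=-336, T(9)=-32, T(10)=608; answer 608
Step 3: U2 = 608; c = -12; remainder = value at the root: 6*(-12)^3 + 3*(-12)^2 + 7*(-12)^1 + 7 = (-10368) + (432) + (-84) + (7) = -10013; answer -10013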